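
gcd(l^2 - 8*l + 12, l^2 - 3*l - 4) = 1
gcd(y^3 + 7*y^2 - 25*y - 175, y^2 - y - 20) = y - 5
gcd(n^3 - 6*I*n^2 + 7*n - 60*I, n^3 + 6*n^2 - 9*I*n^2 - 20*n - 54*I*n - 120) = n^2 - 9*I*n - 20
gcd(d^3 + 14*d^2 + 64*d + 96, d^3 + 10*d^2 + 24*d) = d^2 + 10*d + 24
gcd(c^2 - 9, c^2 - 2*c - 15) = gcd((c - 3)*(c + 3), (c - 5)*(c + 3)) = c + 3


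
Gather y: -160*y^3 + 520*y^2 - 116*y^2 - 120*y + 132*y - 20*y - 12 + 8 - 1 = -160*y^3 + 404*y^2 - 8*y - 5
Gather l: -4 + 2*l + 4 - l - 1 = l - 1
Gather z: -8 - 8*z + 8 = -8*z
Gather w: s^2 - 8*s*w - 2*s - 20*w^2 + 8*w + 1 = s^2 - 2*s - 20*w^2 + w*(8 - 8*s) + 1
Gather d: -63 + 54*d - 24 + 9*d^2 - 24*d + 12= 9*d^2 + 30*d - 75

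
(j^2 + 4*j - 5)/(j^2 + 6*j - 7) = (j + 5)/(j + 7)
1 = 1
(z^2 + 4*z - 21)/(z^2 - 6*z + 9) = (z + 7)/(z - 3)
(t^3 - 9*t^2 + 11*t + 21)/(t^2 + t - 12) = (t^2 - 6*t - 7)/(t + 4)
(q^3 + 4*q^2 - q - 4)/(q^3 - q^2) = 1 + 5/q + 4/q^2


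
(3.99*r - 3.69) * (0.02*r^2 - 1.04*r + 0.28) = 0.0798*r^3 - 4.2234*r^2 + 4.9548*r - 1.0332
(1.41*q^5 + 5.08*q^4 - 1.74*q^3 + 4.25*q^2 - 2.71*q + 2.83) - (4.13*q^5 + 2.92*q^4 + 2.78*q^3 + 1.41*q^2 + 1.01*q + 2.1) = -2.72*q^5 + 2.16*q^4 - 4.52*q^3 + 2.84*q^2 - 3.72*q + 0.73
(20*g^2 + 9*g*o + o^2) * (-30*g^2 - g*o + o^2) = -600*g^4 - 290*g^3*o - 19*g^2*o^2 + 8*g*o^3 + o^4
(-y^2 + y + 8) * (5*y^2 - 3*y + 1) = -5*y^4 + 8*y^3 + 36*y^2 - 23*y + 8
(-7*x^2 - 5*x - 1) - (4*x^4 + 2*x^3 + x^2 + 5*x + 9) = -4*x^4 - 2*x^3 - 8*x^2 - 10*x - 10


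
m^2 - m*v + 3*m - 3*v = (m + 3)*(m - v)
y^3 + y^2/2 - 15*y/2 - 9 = (y - 3)*(y + 3/2)*(y + 2)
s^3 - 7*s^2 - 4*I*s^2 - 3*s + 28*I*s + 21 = (s - 7)*(s - 3*I)*(s - I)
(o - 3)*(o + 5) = o^2 + 2*o - 15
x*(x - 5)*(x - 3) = x^3 - 8*x^2 + 15*x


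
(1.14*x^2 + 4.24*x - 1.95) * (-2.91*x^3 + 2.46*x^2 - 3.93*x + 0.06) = -3.3174*x^5 - 9.534*x^4 + 11.6247*x^3 - 21.3918*x^2 + 7.9179*x - 0.117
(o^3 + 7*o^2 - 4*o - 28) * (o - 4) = o^4 + 3*o^3 - 32*o^2 - 12*o + 112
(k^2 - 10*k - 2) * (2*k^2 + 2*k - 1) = 2*k^4 - 18*k^3 - 25*k^2 + 6*k + 2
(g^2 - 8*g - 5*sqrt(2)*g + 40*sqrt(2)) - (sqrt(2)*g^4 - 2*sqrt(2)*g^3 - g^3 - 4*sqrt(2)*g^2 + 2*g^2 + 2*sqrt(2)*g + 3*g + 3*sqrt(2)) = -sqrt(2)*g^4 + g^3 + 2*sqrt(2)*g^3 - g^2 + 4*sqrt(2)*g^2 - 11*g - 7*sqrt(2)*g + 37*sqrt(2)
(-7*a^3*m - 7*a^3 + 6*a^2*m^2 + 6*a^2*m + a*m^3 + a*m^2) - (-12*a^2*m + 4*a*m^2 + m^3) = -7*a^3*m - 7*a^3 + 6*a^2*m^2 + 18*a^2*m + a*m^3 - 3*a*m^2 - m^3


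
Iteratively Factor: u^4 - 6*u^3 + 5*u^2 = (u - 5)*(u^3 - u^2) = u*(u - 5)*(u^2 - u) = u*(u - 5)*(u - 1)*(u)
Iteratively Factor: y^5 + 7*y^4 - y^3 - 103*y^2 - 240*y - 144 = (y + 3)*(y^4 + 4*y^3 - 13*y^2 - 64*y - 48) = (y - 4)*(y + 3)*(y^3 + 8*y^2 + 19*y + 12) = (y - 4)*(y + 3)*(y + 4)*(y^2 + 4*y + 3) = (y - 4)*(y + 1)*(y + 3)*(y + 4)*(y + 3)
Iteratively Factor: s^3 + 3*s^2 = (s)*(s^2 + 3*s) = s*(s + 3)*(s)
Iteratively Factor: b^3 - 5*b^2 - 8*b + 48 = (b + 3)*(b^2 - 8*b + 16) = (b - 4)*(b + 3)*(b - 4)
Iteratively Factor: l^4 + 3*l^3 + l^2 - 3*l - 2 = (l + 2)*(l^3 + l^2 - l - 1) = (l + 1)*(l + 2)*(l^2 - 1) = (l - 1)*(l + 1)*(l + 2)*(l + 1)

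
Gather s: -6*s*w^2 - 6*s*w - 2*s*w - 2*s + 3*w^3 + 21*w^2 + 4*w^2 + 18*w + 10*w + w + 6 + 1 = s*(-6*w^2 - 8*w - 2) + 3*w^3 + 25*w^2 + 29*w + 7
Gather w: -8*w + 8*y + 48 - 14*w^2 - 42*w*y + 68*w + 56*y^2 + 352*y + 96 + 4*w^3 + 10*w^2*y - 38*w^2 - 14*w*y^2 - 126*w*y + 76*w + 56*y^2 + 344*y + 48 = 4*w^3 + w^2*(10*y - 52) + w*(-14*y^2 - 168*y + 136) + 112*y^2 + 704*y + 192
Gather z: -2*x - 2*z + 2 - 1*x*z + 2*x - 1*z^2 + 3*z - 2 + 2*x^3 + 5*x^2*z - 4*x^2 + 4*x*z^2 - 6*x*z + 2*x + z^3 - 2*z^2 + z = 2*x^3 - 4*x^2 + 2*x + z^3 + z^2*(4*x - 3) + z*(5*x^2 - 7*x + 2)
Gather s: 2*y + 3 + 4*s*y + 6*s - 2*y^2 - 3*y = s*(4*y + 6) - 2*y^2 - y + 3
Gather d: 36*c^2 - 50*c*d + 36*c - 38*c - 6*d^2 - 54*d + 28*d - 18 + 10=36*c^2 - 2*c - 6*d^2 + d*(-50*c - 26) - 8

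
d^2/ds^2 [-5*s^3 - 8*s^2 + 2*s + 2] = -30*s - 16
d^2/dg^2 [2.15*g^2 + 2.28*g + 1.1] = 4.30000000000000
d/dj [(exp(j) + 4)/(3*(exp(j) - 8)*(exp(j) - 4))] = (-exp(2*j) - 8*exp(j) + 80)*exp(j)/(3*(exp(4*j) - 24*exp(3*j) + 208*exp(2*j) - 768*exp(j) + 1024))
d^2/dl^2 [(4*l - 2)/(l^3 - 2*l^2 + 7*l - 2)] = 4*((2*l - 1)*(3*l^2 - 4*l + 7)^2 + (-6*l^2 + 8*l - (2*l - 1)*(3*l - 2) - 14)*(l^3 - 2*l^2 + 7*l - 2))/(l^3 - 2*l^2 + 7*l - 2)^3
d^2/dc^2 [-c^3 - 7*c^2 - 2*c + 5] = -6*c - 14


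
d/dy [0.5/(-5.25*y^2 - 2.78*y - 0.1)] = (5.25*y + 1.39)/(5.25*y^2 + 2.78*y + 0.1)^2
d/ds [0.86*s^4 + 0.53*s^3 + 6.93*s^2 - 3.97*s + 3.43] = 3.44*s^3 + 1.59*s^2 + 13.86*s - 3.97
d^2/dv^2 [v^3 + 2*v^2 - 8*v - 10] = 6*v + 4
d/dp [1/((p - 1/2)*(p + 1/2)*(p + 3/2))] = 16*(-12*p^2 - 12*p + 1)/(64*p^6 + 192*p^5 + 112*p^4 - 96*p^3 - 68*p^2 + 12*p + 9)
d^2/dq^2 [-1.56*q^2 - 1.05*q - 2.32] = -3.12000000000000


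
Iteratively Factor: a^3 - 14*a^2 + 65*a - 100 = (a - 5)*(a^2 - 9*a + 20) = (a - 5)*(a - 4)*(a - 5)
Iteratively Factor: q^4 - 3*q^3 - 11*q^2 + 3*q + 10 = (q + 2)*(q^3 - 5*q^2 - q + 5) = (q + 1)*(q + 2)*(q^2 - 6*q + 5) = (q - 5)*(q + 1)*(q + 2)*(q - 1)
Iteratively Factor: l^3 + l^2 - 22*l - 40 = (l + 2)*(l^2 - l - 20) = (l + 2)*(l + 4)*(l - 5)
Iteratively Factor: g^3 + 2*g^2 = (g + 2)*(g^2) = g*(g + 2)*(g)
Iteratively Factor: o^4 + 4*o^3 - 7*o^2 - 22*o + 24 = (o + 3)*(o^3 + o^2 - 10*o + 8) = (o - 2)*(o + 3)*(o^2 + 3*o - 4) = (o - 2)*(o - 1)*(o + 3)*(o + 4)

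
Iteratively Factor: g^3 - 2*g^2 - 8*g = (g)*(g^2 - 2*g - 8) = g*(g - 4)*(g + 2)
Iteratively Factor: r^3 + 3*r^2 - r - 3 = (r - 1)*(r^2 + 4*r + 3) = (r - 1)*(r + 1)*(r + 3)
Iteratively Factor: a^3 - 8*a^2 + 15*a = (a - 5)*(a^2 - 3*a) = (a - 5)*(a - 3)*(a)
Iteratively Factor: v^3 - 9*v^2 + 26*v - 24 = (v - 4)*(v^2 - 5*v + 6) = (v - 4)*(v - 2)*(v - 3)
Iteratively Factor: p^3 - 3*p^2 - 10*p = (p - 5)*(p^2 + 2*p) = (p - 5)*(p + 2)*(p)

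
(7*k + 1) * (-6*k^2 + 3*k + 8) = -42*k^3 + 15*k^2 + 59*k + 8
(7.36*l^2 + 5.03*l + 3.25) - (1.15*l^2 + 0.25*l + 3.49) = 6.21*l^2 + 4.78*l - 0.24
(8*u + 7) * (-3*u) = -24*u^2 - 21*u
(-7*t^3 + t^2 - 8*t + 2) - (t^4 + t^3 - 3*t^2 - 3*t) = -t^4 - 8*t^3 + 4*t^2 - 5*t + 2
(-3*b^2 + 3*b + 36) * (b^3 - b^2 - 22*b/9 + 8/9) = -3*b^5 + 6*b^4 + 121*b^3/3 - 46*b^2 - 256*b/3 + 32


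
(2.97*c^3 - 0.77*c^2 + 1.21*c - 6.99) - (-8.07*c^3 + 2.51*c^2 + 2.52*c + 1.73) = 11.04*c^3 - 3.28*c^2 - 1.31*c - 8.72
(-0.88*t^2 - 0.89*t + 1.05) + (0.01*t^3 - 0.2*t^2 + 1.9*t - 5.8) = 0.01*t^3 - 1.08*t^2 + 1.01*t - 4.75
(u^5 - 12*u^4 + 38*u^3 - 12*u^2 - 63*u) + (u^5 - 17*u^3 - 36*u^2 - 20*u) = 2*u^5 - 12*u^4 + 21*u^3 - 48*u^2 - 83*u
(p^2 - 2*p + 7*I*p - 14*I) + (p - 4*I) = p^2 - p + 7*I*p - 18*I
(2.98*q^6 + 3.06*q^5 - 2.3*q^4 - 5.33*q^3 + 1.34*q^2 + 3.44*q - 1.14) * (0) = 0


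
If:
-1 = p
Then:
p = -1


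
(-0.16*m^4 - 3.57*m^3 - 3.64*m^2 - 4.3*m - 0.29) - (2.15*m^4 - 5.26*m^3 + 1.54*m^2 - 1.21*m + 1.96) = -2.31*m^4 + 1.69*m^3 - 5.18*m^2 - 3.09*m - 2.25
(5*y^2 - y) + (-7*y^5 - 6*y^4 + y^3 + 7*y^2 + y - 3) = -7*y^5 - 6*y^4 + y^3 + 12*y^2 - 3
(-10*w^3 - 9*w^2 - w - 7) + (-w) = -10*w^3 - 9*w^2 - 2*w - 7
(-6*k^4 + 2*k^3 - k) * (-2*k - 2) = 12*k^5 + 8*k^4 - 4*k^3 + 2*k^2 + 2*k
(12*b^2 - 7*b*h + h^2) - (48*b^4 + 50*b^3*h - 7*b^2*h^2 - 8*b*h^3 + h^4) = -48*b^4 - 50*b^3*h + 7*b^2*h^2 + 12*b^2 + 8*b*h^3 - 7*b*h - h^4 + h^2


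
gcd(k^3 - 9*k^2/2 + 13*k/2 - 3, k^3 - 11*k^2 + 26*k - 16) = k^2 - 3*k + 2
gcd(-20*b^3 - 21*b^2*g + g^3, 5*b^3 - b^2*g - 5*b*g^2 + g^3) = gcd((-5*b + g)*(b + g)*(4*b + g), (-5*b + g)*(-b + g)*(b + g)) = 5*b^2 + 4*b*g - g^2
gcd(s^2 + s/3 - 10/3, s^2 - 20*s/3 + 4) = 1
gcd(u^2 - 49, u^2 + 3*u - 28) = u + 7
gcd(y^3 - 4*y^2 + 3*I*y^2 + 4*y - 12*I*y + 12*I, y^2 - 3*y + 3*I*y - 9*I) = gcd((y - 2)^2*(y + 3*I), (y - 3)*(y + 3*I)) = y + 3*I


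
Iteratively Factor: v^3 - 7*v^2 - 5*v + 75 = (v - 5)*(v^2 - 2*v - 15) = (v - 5)^2*(v + 3)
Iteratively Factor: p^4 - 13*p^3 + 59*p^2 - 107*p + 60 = (p - 4)*(p^3 - 9*p^2 + 23*p - 15) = (p - 5)*(p - 4)*(p^2 - 4*p + 3) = (p - 5)*(p - 4)*(p - 1)*(p - 3)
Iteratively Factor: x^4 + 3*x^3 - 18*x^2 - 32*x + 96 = (x + 4)*(x^3 - x^2 - 14*x + 24) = (x + 4)^2*(x^2 - 5*x + 6) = (x - 3)*(x + 4)^2*(x - 2)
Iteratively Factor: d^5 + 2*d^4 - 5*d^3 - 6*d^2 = (d + 3)*(d^4 - d^3 - 2*d^2) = d*(d + 3)*(d^3 - d^2 - 2*d) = d*(d - 2)*(d + 3)*(d^2 + d) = d^2*(d - 2)*(d + 3)*(d + 1)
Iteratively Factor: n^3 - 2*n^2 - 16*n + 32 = (n + 4)*(n^2 - 6*n + 8) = (n - 4)*(n + 4)*(n - 2)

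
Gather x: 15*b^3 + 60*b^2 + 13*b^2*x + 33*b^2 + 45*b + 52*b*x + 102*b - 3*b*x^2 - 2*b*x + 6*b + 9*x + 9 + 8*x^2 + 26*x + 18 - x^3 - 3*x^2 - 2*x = 15*b^3 + 93*b^2 + 153*b - x^3 + x^2*(5 - 3*b) + x*(13*b^2 + 50*b + 33) + 27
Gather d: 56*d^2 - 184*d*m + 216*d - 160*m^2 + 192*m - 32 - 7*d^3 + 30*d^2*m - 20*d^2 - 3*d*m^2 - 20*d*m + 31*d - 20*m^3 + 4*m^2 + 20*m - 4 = -7*d^3 + d^2*(30*m + 36) + d*(-3*m^2 - 204*m + 247) - 20*m^3 - 156*m^2 + 212*m - 36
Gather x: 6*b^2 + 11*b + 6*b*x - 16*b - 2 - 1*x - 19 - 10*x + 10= 6*b^2 - 5*b + x*(6*b - 11) - 11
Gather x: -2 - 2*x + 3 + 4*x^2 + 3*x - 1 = 4*x^2 + x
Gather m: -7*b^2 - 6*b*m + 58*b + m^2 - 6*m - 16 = -7*b^2 + 58*b + m^2 + m*(-6*b - 6) - 16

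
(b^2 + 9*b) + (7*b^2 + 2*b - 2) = 8*b^2 + 11*b - 2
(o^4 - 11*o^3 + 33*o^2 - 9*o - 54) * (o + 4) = o^5 - 7*o^4 - 11*o^3 + 123*o^2 - 90*o - 216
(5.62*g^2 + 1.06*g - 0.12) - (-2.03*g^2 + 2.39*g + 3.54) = 7.65*g^2 - 1.33*g - 3.66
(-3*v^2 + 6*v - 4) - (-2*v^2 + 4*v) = -v^2 + 2*v - 4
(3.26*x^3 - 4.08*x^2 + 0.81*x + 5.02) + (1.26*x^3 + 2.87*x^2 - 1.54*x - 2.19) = 4.52*x^3 - 1.21*x^2 - 0.73*x + 2.83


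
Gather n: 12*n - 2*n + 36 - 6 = 10*n + 30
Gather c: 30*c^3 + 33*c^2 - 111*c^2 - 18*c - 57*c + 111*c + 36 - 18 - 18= 30*c^3 - 78*c^2 + 36*c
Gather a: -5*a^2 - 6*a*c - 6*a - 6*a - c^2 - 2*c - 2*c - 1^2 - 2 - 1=-5*a^2 + a*(-6*c - 12) - c^2 - 4*c - 4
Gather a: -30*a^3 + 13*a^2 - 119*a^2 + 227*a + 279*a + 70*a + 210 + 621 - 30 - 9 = -30*a^3 - 106*a^2 + 576*a + 792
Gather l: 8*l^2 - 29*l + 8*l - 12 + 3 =8*l^2 - 21*l - 9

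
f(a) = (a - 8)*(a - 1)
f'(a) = 2*a - 9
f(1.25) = -1.69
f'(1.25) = -6.50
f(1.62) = -3.96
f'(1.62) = -5.76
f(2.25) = -7.19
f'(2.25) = -4.50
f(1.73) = -4.58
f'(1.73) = -5.54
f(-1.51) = 23.87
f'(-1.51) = -12.02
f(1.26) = -1.75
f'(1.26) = -6.48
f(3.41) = -11.06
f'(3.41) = -2.18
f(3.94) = -11.94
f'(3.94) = -1.12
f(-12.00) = 260.00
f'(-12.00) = -33.00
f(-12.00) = 260.00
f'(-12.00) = -33.00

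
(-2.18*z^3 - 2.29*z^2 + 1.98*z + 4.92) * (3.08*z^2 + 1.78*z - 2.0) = -6.7144*z^5 - 10.9336*z^4 + 6.3822*z^3 + 23.258*z^2 + 4.7976*z - 9.84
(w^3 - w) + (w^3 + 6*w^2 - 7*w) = 2*w^3 + 6*w^2 - 8*w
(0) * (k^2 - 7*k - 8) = 0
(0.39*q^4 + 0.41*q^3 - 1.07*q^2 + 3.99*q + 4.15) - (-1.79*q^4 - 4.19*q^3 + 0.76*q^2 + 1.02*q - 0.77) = 2.18*q^4 + 4.6*q^3 - 1.83*q^2 + 2.97*q + 4.92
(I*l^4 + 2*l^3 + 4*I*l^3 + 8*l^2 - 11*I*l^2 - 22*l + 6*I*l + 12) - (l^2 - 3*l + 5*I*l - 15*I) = I*l^4 + 2*l^3 + 4*I*l^3 + 7*l^2 - 11*I*l^2 - 19*l + I*l + 12 + 15*I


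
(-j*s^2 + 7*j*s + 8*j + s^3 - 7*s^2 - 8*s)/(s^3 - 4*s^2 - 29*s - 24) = (-j + s)/(s + 3)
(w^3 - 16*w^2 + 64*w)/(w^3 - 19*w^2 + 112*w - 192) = w/(w - 3)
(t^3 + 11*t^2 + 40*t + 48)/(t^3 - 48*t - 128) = (t + 3)/(t - 8)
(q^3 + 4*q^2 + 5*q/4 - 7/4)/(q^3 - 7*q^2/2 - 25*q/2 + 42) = (2*q^2 + q - 1)/(2*(q^2 - 7*q + 12))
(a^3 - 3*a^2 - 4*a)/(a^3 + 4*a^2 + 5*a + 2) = a*(a - 4)/(a^2 + 3*a + 2)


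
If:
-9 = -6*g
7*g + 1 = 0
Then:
No Solution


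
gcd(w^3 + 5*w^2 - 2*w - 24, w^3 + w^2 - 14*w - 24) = w + 3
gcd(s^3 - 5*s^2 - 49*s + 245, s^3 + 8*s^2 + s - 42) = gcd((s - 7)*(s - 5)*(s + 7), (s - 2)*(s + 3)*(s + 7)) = s + 7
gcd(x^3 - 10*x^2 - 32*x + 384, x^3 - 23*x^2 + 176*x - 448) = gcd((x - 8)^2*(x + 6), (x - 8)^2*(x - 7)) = x^2 - 16*x + 64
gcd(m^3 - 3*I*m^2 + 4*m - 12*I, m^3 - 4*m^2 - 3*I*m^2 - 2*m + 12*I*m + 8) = m - 2*I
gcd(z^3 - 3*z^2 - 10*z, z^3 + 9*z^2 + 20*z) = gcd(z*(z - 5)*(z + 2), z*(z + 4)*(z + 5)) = z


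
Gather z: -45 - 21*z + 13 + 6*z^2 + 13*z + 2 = 6*z^2 - 8*z - 30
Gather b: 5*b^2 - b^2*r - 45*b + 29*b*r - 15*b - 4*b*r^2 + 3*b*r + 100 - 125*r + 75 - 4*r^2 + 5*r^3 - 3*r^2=b^2*(5 - r) + b*(-4*r^2 + 32*r - 60) + 5*r^3 - 7*r^2 - 125*r + 175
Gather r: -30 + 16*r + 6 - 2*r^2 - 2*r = -2*r^2 + 14*r - 24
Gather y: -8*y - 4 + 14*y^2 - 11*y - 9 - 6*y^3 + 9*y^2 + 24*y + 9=-6*y^3 + 23*y^2 + 5*y - 4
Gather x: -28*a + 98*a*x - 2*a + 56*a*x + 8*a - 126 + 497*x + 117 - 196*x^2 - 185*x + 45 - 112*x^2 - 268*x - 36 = -22*a - 308*x^2 + x*(154*a + 44)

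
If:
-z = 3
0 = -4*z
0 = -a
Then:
No Solution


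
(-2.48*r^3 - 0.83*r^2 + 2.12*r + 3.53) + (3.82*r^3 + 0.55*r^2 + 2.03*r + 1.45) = 1.34*r^3 - 0.28*r^2 + 4.15*r + 4.98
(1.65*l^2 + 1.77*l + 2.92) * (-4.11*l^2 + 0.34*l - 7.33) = -6.7815*l^4 - 6.7137*l^3 - 23.4939*l^2 - 11.9813*l - 21.4036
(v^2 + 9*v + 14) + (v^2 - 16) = 2*v^2 + 9*v - 2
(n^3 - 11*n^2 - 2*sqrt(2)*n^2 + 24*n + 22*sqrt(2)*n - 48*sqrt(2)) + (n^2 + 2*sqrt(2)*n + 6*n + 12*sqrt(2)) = n^3 - 10*n^2 - 2*sqrt(2)*n^2 + 30*n + 24*sqrt(2)*n - 36*sqrt(2)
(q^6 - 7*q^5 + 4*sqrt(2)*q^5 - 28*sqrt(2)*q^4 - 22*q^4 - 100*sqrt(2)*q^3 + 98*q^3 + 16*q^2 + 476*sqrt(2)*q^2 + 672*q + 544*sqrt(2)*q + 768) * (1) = q^6 - 7*q^5 + 4*sqrt(2)*q^5 - 28*sqrt(2)*q^4 - 22*q^4 - 100*sqrt(2)*q^3 + 98*q^3 + 16*q^2 + 476*sqrt(2)*q^2 + 672*q + 544*sqrt(2)*q + 768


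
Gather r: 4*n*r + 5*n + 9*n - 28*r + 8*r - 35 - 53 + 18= 14*n + r*(4*n - 20) - 70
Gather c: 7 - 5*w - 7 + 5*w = 0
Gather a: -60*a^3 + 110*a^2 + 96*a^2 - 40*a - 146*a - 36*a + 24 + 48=-60*a^3 + 206*a^2 - 222*a + 72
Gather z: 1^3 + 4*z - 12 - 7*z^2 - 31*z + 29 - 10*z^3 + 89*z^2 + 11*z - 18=-10*z^3 + 82*z^2 - 16*z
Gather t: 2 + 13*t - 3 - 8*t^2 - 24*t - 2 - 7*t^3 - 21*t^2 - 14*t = -7*t^3 - 29*t^2 - 25*t - 3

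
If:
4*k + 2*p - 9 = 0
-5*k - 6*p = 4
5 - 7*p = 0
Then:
No Solution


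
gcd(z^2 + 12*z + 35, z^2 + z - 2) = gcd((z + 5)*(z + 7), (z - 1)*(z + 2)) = 1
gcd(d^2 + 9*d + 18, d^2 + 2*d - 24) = d + 6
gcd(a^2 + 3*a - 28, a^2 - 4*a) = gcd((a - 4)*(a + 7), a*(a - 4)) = a - 4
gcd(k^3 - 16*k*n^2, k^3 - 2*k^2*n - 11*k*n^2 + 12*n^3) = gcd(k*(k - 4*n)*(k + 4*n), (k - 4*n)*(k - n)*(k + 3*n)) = k - 4*n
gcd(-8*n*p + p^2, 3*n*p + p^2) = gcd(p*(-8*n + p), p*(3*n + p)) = p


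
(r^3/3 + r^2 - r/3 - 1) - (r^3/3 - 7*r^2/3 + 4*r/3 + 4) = 10*r^2/3 - 5*r/3 - 5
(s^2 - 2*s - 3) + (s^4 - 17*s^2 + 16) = s^4 - 16*s^2 - 2*s + 13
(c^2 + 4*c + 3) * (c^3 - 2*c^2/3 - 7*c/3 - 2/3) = c^5 + 10*c^4/3 - 2*c^3 - 12*c^2 - 29*c/3 - 2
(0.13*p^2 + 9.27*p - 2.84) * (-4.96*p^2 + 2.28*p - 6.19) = -0.6448*p^4 - 45.6828*p^3 + 34.4173*p^2 - 63.8565*p + 17.5796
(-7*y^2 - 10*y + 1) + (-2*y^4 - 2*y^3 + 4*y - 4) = -2*y^4 - 2*y^3 - 7*y^2 - 6*y - 3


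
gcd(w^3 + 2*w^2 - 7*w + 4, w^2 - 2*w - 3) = 1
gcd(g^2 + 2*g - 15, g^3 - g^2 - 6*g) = g - 3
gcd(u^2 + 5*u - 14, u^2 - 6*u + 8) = u - 2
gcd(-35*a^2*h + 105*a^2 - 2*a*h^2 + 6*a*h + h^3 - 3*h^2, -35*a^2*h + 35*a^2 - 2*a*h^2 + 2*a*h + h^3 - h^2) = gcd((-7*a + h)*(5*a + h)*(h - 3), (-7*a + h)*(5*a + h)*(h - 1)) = 35*a^2 + 2*a*h - h^2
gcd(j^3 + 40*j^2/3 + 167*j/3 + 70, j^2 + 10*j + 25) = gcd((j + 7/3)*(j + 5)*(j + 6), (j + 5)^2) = j + 5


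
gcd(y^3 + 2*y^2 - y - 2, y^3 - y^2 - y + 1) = y^2 - 1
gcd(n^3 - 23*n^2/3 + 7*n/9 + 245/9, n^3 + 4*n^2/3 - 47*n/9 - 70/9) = n^2 - 2*n/3 - 35/9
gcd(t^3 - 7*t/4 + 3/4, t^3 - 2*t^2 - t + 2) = t - 1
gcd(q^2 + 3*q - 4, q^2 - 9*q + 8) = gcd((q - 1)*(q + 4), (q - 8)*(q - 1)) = q - 1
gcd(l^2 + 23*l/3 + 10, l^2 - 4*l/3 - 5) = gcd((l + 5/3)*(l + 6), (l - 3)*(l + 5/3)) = l + 5/3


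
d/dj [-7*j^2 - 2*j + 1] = -14*j - 2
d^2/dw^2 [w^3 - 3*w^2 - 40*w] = 6*w - 6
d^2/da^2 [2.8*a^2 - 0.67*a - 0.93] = 5.60000000000000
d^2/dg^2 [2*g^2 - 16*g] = 4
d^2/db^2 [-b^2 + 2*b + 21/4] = -2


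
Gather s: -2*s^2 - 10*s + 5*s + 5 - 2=-2*s^2 - 5*s + 3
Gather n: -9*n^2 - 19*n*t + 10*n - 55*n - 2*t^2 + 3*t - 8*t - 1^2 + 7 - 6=-9*n^2 + n*(-19*t - 45) - 2*t^2 - 5*t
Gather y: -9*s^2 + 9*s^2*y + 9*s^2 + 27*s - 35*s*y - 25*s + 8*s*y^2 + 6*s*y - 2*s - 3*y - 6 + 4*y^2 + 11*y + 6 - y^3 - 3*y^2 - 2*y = -y^3 + y^2*(8*s + 1) + y*(9*s^2 - 29*s + 6)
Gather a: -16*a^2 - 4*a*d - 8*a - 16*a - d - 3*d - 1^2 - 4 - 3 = -16*a^2 + a*(-4*d - 24) - 4*d - 8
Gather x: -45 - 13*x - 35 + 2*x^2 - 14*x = 2*x^2 - 27*x - 80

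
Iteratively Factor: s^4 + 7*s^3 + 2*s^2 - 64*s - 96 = (s + 2)*(s^3 + 5*s^2 - 8*s - 48) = (s - 3)*(s + 2)*(s^2 + 8*s + 16) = (s - 3)*(s + 2)*(s + 4)*(s + 4)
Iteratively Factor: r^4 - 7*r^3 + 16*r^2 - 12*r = (r - 3)*(r^3 - 4*r^2 + 4*r) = (r - 3)*(r - 2)*(r^2 - 2*r) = (r - 3)*(r - 2)^2*(r)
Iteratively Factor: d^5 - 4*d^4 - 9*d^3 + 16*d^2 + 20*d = (d)*(d^4 - 4*d^3 - 9*d^2 + 16*d + 20) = d*(d + 2)*(d^3 - 6*d^2 + 3*d + 10) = d*(d - 2)*(d + 2)*(d^2 - 4*d - 5) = d*(d - 5)*(d - 2)*(d + 2)*(d + 1)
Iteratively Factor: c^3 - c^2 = (c - 1)*(c^2) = c*(c - 1)*(c)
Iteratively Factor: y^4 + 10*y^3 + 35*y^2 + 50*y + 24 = (y + 2)*(y^3 + 8*y^2 + 19*y + 12) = (y + 1)*(y + 2)*(y^2 + 7*y + 12) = (y + 1)*(y + 2)*(y + 3)*(y + 4)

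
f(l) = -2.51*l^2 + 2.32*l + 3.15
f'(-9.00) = 47.50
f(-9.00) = -221.04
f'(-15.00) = 77.62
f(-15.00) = -596.40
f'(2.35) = -9.48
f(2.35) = -5.26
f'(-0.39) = 4.28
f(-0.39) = 1.86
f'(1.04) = -2.90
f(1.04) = 2.85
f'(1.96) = -7.52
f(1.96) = -1.95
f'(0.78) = -1.60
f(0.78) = 3.43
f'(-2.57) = 15.22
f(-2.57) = -19.39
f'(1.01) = -2.75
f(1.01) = 2.93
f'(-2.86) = 16.68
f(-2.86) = -24.02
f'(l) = 2.32 - 5.02*l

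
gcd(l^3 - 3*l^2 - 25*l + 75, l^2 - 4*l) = 1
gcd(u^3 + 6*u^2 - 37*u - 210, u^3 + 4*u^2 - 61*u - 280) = u^2 + 12*u + 35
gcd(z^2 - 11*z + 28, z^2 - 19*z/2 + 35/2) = z - 7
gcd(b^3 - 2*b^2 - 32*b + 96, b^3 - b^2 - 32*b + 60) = b + 6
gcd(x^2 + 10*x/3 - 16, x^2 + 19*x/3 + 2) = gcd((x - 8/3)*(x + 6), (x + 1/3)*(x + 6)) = x + 6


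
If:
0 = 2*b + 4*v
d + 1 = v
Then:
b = -2*v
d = v - 1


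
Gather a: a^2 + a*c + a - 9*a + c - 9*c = a^2 + a*(c - 8) - 8*c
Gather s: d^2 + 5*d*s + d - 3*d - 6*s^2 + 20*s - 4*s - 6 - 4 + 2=d^2 - 2*d - 6*s^2 + s*(5*d + 16) - 8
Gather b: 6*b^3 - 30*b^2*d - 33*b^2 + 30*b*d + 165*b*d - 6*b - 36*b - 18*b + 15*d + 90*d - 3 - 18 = 6*b^3 + b^2*(-30*d - 33) + b*(195*d - 60) + 105*d - 21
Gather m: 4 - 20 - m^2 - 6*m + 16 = -m^2 - 6*m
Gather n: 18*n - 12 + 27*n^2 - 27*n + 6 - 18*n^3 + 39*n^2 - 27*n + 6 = -18*n^3 + 66*n^2 - 36*n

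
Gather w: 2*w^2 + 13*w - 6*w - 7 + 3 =2*w^2 + 7*w - 4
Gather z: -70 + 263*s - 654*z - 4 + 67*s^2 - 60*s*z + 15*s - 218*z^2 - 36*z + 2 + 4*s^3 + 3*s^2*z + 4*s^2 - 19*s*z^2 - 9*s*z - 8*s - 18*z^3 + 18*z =4*s^3 + 71*s^2 + 270*s - 18*z^3 + z^2*(-19*s - 218) + z*(3*s^2 - 69*s - 672) - 72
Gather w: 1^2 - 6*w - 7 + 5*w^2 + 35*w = 5*w^2 + 29*w - 6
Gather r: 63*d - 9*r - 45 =63*d - 9*r - 45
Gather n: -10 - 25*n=-25*n - 10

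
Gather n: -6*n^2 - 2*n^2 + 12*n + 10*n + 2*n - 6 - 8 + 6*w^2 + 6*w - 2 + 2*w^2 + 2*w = -8*n^2 + 24*n + 8*w^2 + 8*w - 16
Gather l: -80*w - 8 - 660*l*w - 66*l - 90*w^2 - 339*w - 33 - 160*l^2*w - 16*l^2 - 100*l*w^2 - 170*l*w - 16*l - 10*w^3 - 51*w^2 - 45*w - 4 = l^2*(-160*w - 16) + l*(-100*w^2 - 830*w - 82) - 10*w^3 - 141*w^2 - 464*w - 45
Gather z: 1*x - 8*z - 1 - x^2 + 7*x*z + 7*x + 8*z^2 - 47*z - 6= -x^2 + 8*x + 8*z^2 + z*(7*x - 55) - 7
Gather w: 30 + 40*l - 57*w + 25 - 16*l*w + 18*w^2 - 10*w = 40*l + 18*w^2 + w*(-16*l - 67) + 55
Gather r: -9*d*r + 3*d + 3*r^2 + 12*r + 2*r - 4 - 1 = 3*d + 3*r^2 + r*(14 - 9*d) - 5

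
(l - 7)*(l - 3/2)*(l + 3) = l^3 - 11*l^2/2 - 15*l + 63/2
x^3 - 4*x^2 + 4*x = x*(x - 2)^2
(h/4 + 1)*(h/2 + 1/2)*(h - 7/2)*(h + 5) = h^4/8 + 13*h^3/16 - 3*h^2/4 - 163*h/16 - 35/4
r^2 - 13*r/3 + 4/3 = (r - 4)*(r - 1/3)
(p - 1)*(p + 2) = p^2 + p - 2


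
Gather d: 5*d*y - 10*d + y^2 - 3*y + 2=d*(5*y - 10) + y^2 - 3*y + 2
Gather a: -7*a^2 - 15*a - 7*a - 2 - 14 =-7*a^2 - 22*a - 16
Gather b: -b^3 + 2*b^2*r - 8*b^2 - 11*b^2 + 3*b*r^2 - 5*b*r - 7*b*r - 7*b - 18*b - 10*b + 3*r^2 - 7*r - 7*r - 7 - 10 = -b^3 + b^2*(2*r - 19) + b*(3*r^2 - 12*r - 35) + 3*r^2 - 14*r - 17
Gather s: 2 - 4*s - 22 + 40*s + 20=36*s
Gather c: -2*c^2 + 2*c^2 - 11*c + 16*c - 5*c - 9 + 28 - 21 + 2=0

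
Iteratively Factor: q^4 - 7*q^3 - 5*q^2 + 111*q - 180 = (q + 4)*(q^3 - 11*q^2 + 39*q - 45) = (q - 5)*(q + 4)*(q^2 - 6*q + 9) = (q - 5)*(q - 3)*(q + 4)*(q - 3)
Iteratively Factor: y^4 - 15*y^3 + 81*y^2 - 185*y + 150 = (y - 3)*(y^3 - 12*y^2 + 45*y - 50) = (y - 5)*(y - 3)*(y^2 - 7*y + 10) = (y - 5)^2*(y - 3)*(y - 2)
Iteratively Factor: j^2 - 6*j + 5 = (j - 5)*(j - 1)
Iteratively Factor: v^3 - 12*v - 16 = (v - 4)*(v^2 + 4*v + 4) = (v - 4)*(v + 2)*(v + 2)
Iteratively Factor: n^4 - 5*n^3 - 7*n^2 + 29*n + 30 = (n + 2)*(n^3 - 7*n^2 + 7*n + 15) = (n + 1)*(n + 2)*(n^2 - 8*n + 15) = (n - 3)*(n + 1)*(n + 2)*(n - 5)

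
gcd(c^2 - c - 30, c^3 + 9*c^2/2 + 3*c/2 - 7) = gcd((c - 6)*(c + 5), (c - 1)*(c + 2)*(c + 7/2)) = 1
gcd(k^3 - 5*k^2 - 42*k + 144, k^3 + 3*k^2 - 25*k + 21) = k - 3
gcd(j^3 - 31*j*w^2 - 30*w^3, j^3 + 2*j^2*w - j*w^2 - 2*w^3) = j + w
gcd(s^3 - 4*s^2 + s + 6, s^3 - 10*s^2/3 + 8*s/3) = s - 2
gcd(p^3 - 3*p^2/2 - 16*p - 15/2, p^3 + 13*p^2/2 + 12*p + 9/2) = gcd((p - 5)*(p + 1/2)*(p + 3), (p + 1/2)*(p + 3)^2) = p^2 + 7*p/2 + 3/2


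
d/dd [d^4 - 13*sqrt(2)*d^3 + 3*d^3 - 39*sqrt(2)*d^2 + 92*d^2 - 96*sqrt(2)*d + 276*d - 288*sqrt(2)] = 4*d^3 - 39*sqrt(2)*d^2 + 9*d^2 - 78*sqrt(2)*d + 184*d - 96*sqrt(2) + 276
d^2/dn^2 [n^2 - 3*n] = 2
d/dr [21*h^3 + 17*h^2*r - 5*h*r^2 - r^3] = 17*h^2 - 10*h*r - 3*r^2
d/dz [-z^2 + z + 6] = 1 - 2*z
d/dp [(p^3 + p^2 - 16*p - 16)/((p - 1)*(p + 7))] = (p^4 + 12*p^3 + p^2 + 18*p + 208)/(p^4 + 12*p^3 + 22*p^2 - 84*p + 49)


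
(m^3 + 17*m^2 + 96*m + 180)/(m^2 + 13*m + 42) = (m^2 + 11*m + 30)/(m + 7)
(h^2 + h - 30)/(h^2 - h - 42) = (h - 5)/(h - 7)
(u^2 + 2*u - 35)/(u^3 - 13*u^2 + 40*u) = (u + 7)/(u*(u - 8))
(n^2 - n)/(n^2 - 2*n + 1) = n/(n - 1)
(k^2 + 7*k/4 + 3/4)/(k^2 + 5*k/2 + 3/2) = (4*k + 3)/(2*(2*k + 3))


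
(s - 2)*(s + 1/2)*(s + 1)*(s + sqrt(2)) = s^4 - s^3/2 + sqrt(2)*s^3 - 5*s^2/2 - sqrt(2)*s^2/2 - 5*sqrt(2)*s/2 - s - sqrt(2)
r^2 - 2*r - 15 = (r - 5)*(r + 3)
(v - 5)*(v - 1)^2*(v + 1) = v^4 - 6*v^3 + 4*v^2 + 6*v - 5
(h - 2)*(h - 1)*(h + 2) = h^3 - h^2 - 4*h + 4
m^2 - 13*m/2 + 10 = (m - 4)*(m - 5/2)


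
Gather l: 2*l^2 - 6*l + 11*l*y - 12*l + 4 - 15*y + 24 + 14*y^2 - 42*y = 2*l^2 + l*(11*y - 18) + 14*y^2 - 57*y + 28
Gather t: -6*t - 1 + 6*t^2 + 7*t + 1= 6*t^2 + t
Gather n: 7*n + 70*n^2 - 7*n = 70*n^2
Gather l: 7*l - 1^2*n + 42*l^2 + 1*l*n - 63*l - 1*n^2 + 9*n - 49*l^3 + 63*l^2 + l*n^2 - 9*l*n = -49*l^3 + 105*l^2 + l*(n^2 - 8*n - 56) - n^2 + 8*n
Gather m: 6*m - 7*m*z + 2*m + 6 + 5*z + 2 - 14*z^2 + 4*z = m*(8 - 7*z) - 14*z^2 + 9*z + 8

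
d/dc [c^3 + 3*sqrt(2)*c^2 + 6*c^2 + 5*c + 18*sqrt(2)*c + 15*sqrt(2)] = 3*c^2 + 6*sqrt(2)*c + 12*c + 5 + 18*sqrt(2)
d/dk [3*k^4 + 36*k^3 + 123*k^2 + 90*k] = 12*k^3 + 108*k^2 + 246*k + 90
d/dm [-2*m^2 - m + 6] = -4*m - 1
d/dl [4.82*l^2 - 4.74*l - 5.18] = 9.64*l - 4.74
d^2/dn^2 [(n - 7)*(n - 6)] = 2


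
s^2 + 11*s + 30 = (s + 5)*(s + 6)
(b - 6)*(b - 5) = b^2 - 11*b + 30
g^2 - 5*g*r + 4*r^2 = (g - 4*r)*(g - r)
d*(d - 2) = d^2 - 2*d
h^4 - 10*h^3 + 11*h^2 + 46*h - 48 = (h - 8)*(h - 3)*(h - 1)*(h + 2)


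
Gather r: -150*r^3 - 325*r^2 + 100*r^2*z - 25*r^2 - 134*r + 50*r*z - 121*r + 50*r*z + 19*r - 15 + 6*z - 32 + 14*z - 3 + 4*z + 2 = -150*r^3 + r^2*(100*z - 350) + r*(100*z - 236) + 24*z - 48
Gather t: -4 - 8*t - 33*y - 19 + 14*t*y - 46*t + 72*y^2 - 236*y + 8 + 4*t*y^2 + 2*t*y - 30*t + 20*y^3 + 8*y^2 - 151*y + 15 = t*(4*y^2 + 16*y - 84) + 20*y^3 + 80*y^2 - 420*y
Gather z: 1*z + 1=z + 1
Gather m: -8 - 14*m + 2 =-14*m - 6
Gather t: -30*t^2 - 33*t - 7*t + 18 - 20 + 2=-30*t^2 - 40*t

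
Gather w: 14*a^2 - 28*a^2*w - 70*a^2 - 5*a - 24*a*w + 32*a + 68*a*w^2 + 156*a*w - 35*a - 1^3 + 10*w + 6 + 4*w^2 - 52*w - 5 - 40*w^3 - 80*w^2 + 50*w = -56*a^2 - 8*a - 40*w^3 + w^2*(68*a - 76) + w*(-28*a^2 + 132*a + 8)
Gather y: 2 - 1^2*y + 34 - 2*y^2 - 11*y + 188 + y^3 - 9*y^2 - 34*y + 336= y^3 - 11*y^2 - 46*y + 560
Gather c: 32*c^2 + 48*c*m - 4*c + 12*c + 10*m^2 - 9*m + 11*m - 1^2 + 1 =32*c^2 + c*(48*m + 8) + 10*m^2 + 2*m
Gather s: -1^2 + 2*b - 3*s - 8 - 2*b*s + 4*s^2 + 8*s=2*b + 4*s^2 + s*(5 - 2*b) - 9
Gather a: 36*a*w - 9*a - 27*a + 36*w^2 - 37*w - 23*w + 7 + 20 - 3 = a*(36*w - 36) + 36*w^2 - 60*w + 24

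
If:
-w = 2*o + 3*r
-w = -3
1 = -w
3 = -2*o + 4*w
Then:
No Solution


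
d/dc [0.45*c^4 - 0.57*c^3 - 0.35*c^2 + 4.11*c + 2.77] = 1.8*c^3 - 1.71*c^2 - 0.7*c + 4.11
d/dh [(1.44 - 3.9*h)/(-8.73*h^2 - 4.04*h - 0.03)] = (-34.047*h^2 + 25.1424*h + 5.9346)/(76.2129*h^4 + 70.5384*h^3 + 16.8454*h^2 + 0.2424*h + 0.0009)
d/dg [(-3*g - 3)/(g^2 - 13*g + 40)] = 3*(g^2 + 2*g - 53)/(g^4 - 26*g^3 + 249*g^2 - 1040*g + 1600)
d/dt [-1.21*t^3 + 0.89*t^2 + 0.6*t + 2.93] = -3.63*t^2 + 1.78*t + 0.6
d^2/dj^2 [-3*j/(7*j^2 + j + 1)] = 6*(-j*(14*j + 1)^2 + (21*j + 1)*(7*j^2 + j + 1))/(7*j^2 + j + 1)^3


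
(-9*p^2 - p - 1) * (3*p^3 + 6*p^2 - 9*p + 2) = -27*p^5 - 57*p^4 + 72*p^3 - 15*p^2 + 7*p - 2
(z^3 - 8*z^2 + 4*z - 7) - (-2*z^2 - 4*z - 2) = z^3 - 6*z^2 + 8*z - 5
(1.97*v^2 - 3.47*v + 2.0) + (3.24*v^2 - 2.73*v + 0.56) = 5.21*v^2 - 6.2*v + 2.56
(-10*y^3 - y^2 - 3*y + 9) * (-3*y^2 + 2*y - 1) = 30*y^5 - 17*y^4 + 17*y^3 - 32*y^2 + 21*y - 9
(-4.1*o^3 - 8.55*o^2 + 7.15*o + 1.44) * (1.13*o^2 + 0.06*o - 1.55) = -4.633*o^5 - 9.9075*o^4 + 13.9215*o^3 + 15.3087*o^2 - 10.9961*o - 2.232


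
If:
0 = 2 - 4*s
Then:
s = 1/2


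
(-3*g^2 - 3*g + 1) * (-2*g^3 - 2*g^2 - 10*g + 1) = 6*g^5 + 12*g^4 + 34*g^3 + 25*g^2 - 13*g + 1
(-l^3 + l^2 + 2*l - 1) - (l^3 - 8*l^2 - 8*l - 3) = -2*l^3 + 9*l^2 + 10*l + 2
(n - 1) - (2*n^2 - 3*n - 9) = -2*n^2 + 4*n + 8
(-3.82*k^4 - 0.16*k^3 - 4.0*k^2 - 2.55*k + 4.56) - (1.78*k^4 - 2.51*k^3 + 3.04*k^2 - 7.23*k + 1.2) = -5.6*k^4 + 2.35*k^3 - 7.04*k^2 + 4.68*k + 3.36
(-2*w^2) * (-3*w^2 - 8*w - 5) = 6*w^4 + 16*w^3 + 10*w^2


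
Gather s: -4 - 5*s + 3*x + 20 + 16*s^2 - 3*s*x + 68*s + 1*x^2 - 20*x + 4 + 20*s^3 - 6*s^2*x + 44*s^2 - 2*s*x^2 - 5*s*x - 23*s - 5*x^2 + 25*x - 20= 20*s^3 + s^2*(60 - 6*x) + s*(-2*x^2 - 8*x + 40) - 4*x^2 + 8*x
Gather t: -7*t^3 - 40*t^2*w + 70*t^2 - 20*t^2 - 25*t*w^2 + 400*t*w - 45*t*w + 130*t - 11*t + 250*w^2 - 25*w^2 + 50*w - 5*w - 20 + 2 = -7*t^3 + t^2*(50 - 40*w) + t*(-25*w^2 + 355*w + 119) + 225*w^2 + 45*w - 18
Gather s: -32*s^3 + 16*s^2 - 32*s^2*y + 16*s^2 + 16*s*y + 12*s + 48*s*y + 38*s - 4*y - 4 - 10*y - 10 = -32*s^3 + s^2*(32 - 32*y) + s*(64*y + 50) - 14*y - 14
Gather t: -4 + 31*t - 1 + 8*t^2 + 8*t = 8*t^2 + 39*t - 5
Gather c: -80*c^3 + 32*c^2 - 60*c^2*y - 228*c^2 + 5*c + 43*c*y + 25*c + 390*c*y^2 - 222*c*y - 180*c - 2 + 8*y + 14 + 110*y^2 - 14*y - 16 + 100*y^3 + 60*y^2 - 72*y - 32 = -80*c^3 + c^2*(-60*y - 196) + c*(390*y^2 - 179*y - 150) + 100*y^3 + 170*y^2 - 78*y - 36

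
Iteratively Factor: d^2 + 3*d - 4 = (d + 4)*(d - 1)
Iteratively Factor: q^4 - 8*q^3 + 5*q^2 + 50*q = (q)*(q^3 - 8*q^2 + 5*q + 50) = q*(q - 5)*(q^2 - 3*q - 10) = q*(q - 5)*(q + 2)*(q - 5)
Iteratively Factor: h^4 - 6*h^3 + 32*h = (h + 2)*(h^3 - 8*h^2 + 16*h) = (h - 4)*(h + 2)*(h^2 - 4*h) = h*(h - 4)*(h + 2)*(h - 4)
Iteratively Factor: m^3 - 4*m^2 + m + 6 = (m - 3)*(m^2 - m - 2) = (m - 3)*(m - 2)*(m + 1)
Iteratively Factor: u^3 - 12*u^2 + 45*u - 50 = (u - 5)*(u^2 - 7*u + 10) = (u - 5)*(u - 2)*(u - 5)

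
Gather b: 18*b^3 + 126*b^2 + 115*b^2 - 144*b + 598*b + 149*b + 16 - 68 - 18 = 18*b^3 + 241*b^2 + 603*b - 70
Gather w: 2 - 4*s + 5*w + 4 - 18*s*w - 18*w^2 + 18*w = -4*s - 18*w^2 + w*(23 - 18*s) + 6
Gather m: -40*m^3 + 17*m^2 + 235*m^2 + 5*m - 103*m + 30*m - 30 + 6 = -40*m^3 + 252*m^2 - 68*m - 24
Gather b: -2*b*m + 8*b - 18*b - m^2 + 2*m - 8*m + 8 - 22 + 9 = b*(-2*m - 10) - m^2 - 6*m - 5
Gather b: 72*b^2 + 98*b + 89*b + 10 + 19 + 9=72*b^2 + 187*b + 38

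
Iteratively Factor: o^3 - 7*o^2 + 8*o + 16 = (o - 4)*(o^2 - 3*o - 4) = (o - 4)*(o + 1)*(o - 4)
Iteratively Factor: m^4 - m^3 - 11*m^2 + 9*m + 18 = (m + 3)*(m^3 - 4*m^2 + m + 6) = (m - 3)*(m + 3)*(m^2 - m - 2) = (m - 3)*(m + 1)*(m + 3)*(m - 2)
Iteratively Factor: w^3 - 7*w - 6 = (w + 2)*(w^2 - 2*w - 3) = (w - 3)*(w + 2)*(w + 1)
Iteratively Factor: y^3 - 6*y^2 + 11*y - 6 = (y - 2)*(y^2 - 4*y + 3) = (y - 3)*(y - 2)*(y - 1)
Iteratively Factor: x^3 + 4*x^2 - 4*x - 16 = (x - 2)*(x^2 + 6*x + 8) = (x - 2)*(x + 4)*(x + 2)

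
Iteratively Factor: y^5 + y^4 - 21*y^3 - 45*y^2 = (y - 5)*(y^4 + 6*y^3 + 9*y^2) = y*(y - 5)*(y^3 + 6*y^2 + 9*y) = y*(y - 5)*(y + 3)*(y^2 + 3*y) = y*(y - 5)*(y + 3)^2*(y)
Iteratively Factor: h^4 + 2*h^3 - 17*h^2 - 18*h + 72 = (h - 3)*(h^3 + 5*h^2 - 2*h - 24) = (h - 3)*(h + 3)*(h^2 + 2*h - 8) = (h - 3)*(h + 3)*(h + 4)*(h - 2)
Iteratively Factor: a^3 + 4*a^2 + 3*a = (a + 1)*(a^2 + 3*a) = a*(a + 1)*(a + 3)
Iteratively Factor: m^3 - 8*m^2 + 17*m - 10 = (m - 1)*(m^2 - 7*m + 10) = (m - 5)*(m - 1)*(m - 2)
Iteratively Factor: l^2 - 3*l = (l - 3)*(l)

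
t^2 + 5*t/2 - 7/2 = (t - 1)*(t + 7/2)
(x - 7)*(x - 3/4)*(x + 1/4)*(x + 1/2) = x^4 - 7*x^3 - 7*x^2/16 + 95*x/32 + 21/32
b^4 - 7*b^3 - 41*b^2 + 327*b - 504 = (b - 8)*(b - 3)^2*(b + 7)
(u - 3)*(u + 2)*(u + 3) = u^3 + 2*u^2 - 9*u - 18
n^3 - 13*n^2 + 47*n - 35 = (n - 7)*(n - 5)*(n - 1)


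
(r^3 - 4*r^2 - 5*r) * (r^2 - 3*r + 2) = r^5 - 7*r^4 + 9*r^3 + 7*r^2 - 10*r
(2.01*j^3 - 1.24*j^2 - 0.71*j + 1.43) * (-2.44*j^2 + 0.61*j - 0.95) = -4.9044*j^5 + 4.2517*j^4 - 0.9335*j^3 - 2.7443*j^2 + 1.5468*j - 1.3585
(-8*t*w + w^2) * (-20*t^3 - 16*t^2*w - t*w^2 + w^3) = 160*t^4*w + 108*t^3*w^2 - 8*t^2*w^3 - 9*t*w^4 + w^5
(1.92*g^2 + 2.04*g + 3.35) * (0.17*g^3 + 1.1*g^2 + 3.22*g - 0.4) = 0.3264*g^5 + 2.4588*g^4 + 8.9959*g^3 + 9.4858*g^2 + 9.971*g - 1.34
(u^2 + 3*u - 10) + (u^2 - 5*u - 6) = 2*u^2 - 2*u - 16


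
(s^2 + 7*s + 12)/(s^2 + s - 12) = (s + 3)/(s - 3)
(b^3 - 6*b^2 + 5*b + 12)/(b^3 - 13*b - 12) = (b - 3)/(b + 3)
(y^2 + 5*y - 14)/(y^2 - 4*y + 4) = (y + 7)/(y - 2)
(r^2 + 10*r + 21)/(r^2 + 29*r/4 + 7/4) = 4*(r + 3)/(4*r + 1)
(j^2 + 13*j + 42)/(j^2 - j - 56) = (j + 6)/(j - 8)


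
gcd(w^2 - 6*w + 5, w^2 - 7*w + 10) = w - 5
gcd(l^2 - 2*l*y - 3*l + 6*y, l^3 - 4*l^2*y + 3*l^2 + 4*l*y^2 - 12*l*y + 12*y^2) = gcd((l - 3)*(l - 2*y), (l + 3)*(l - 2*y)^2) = -l + 2*y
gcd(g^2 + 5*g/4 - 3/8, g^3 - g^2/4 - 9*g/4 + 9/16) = g^2 + 5*g/4 - 3/8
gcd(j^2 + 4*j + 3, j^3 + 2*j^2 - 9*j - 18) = j + 3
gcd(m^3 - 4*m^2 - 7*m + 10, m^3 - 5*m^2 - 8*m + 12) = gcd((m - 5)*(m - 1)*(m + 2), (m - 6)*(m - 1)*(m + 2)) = m^2 + m - 2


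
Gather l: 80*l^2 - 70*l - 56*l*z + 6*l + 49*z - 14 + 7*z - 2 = 80*l^2 + l*(-56*z - 64) + 56*z - 16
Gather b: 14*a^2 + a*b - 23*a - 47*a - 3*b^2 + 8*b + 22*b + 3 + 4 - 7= 14*a^2 - 70*a - 3*b^2 + b*(a + 30)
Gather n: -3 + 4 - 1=0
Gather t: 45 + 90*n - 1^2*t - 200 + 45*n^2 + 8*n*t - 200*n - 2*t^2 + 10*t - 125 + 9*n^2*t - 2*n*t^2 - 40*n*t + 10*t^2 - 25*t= 45*n^2 - 110*n + t^2*(8 - 2*n) + t*(9*n^2 - 32*n - 16) - 280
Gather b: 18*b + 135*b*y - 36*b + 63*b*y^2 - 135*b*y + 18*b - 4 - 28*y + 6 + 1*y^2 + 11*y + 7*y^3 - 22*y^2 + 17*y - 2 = 63*b*y^2 + 7*y^3 - 21*y^2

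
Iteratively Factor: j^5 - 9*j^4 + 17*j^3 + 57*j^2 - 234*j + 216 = (j - 2)*(j^4 - 7*j^3 + 3*j^2 + 63*j - 108) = (j - 2)*(j + 3)*(j^3 - 10*j^2 + 33*j - 36) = (j - 3)*(j - 2)*(j + 3)*(j^2 - 7*j + 12) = (j - 4)*(j - 3)*(j - 2)*(j + 3)*(j - 3)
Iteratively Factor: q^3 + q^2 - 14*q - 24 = (q + 2)*(q^2 - q - 12) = (q - 4)*(q + 2)*(q + 3)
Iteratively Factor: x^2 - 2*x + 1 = (x - 1)*(x - 1)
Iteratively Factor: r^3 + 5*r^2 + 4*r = (r)*(r^2 + 5*r + 4) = r*(r + 4)*(r + 1)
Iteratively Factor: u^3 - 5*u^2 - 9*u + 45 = (u + 3)*(u^2 - 8*u + 15) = (u - 5)*(u + 3)*(u - 3)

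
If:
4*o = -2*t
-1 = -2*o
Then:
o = 1/2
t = -1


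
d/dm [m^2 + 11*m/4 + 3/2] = 2*m + 11/4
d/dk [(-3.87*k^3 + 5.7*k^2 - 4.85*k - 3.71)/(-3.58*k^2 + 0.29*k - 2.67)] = (13.8546*k^4 - 2.2446*k^3 + 15.2887*k^2 - 57.0016*k + 14.0254)/(12.8164*k^4 - 2.0764*k^3 + 19.2013*k^2 - 1.5486*k + 7.1289)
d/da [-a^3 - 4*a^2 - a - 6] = -3*a^2 - 8*a - 1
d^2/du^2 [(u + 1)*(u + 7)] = 2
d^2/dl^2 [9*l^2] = 18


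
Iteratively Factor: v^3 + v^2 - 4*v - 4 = (v + 2)*(v^2 - v - 2) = (v - 2)*(v + 2)*(v + 1)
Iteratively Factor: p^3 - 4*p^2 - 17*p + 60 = (p + 4)*(p^2 - 8*p + 15) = (p - 3)*(p + 4)*(p - 5)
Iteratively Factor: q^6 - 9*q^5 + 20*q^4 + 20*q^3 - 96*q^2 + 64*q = (q - 2)*(q^5 - 7*q^4 + 6*q^3 + 32*q^2 - 32*q) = (q - 2)*(q - 1)*(q^4 - 6*q^3 + 32*q) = (q - 2)*(q - 1)*(q + 2)*(q^3 - 8*q^2 + 16*q) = (q - 4)*(q - 2)*(q - 1)*(q + 2)*(q^2 - 4*q) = (q - 4)^2*(q - 2)*(q - 1)*(q + 2)*(q)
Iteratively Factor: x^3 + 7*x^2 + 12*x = (x + 4)*(x^2 + 3*x) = x*(x + 4)*(x + 3)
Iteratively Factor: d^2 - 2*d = (d - 2)*(d)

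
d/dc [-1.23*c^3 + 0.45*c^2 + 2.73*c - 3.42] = -3.69*c^2 + 0.9*c + 2.73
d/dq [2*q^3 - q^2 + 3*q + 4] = 6*q^2 - 2*q + 3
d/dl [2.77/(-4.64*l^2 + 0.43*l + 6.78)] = (25.7056*l - 1.1911)/(-4.64*l^2 + 0.43*l + 6.78)^2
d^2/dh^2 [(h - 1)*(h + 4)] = 2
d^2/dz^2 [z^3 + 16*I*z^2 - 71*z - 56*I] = 6*z + 32*I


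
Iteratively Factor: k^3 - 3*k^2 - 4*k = (k)*(k^2 - 3*k - 4) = k*(k + 1)*(k - 4)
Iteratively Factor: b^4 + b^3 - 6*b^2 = (b - 2)*(b^3 + 3*b^2) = b*(b - 2)*(b^2 + 3*b) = b*(b - 2)*(b + 3)*(b)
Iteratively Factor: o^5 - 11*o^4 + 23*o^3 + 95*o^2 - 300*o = (o - 5)*(o^4 - 6*o^3 - 7*o^2 + 60*o) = o*(o - 5)*(o^3 - 6*o^2 - 7*o + 60) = o*(o - 5)*(o - 4)*(o^2 - 2*o - 15) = o*(o - 5)^2*(o - 4)*(o + 3)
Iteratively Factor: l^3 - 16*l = (l + 4)*(l^2 - 4*l) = l*(l + 4)*(l - 4)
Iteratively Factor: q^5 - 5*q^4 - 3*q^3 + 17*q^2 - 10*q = (q - 1)*(q^4 - 4*q^3 - 7*q^2 + 10*q) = q*(q - 1)*(q^3 - 4*q^2 - 7*q + 10) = q*(q - 1)^2*(q^2 - 3*q - 10) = q*(q - 1)^2*(q + 2)*(q - 5)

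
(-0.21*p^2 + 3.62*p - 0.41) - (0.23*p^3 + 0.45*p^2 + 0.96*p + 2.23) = -0.23*p^3 - 0.66*p^2 + 2.66*p - 2.64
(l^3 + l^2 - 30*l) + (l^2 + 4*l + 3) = l^3 + 2*l^2 - 26*l + 3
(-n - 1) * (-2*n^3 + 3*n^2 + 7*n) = 2*n^4 - n^3 - 10*n^2 - 7*n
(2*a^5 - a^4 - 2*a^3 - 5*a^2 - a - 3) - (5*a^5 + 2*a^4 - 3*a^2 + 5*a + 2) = -3*a^5 - 3*a^4 - 2*a^3 - 2*a^2 - 6*a - 5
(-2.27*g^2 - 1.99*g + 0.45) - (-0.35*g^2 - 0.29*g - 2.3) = -1.92*g^2 - 1.7*g + 2.75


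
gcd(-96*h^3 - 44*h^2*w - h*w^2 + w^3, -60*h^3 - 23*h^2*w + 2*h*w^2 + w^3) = 12*h^2 + 7*h*w + w^2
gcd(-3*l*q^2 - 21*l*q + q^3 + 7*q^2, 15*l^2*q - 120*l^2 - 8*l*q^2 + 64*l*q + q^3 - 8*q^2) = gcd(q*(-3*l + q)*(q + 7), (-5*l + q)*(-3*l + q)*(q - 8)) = -3*l + q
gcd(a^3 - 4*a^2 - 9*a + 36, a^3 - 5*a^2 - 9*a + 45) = a^2 - 9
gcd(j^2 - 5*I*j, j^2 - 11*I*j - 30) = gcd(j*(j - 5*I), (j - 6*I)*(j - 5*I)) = j - 5*I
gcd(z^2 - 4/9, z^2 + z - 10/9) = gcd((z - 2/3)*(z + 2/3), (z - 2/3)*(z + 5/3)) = z - 2/3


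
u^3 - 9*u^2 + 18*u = u*(u - 6)*(u - 3)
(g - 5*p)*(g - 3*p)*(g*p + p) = g^3*p - 8*g^2*p^2 + g^2*p + 15*g*p^3 - 8*g*p^2 + 15*p^3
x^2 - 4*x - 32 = (x - 8)*(x + 4)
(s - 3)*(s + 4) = s^2 + s - 12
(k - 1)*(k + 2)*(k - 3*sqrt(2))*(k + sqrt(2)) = k^4 - 2*sqrt(2)*k^3 + k^3 - 8*k^2 - 2*sqrt(2)*k^2 - 6*k + 4*sqrt(2)*k + 12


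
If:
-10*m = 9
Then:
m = -9/10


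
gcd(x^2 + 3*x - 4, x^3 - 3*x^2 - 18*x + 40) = x + 4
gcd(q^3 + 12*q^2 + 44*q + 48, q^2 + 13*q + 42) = q + 6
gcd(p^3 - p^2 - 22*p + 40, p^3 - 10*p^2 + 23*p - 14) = p - 2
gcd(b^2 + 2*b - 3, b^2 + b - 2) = b - 1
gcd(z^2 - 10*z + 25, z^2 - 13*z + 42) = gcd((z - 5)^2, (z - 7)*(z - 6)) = 1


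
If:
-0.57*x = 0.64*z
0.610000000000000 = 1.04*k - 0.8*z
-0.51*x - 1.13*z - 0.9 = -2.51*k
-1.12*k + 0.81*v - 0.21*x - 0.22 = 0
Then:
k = 0.27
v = 0.76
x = 0.47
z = -0.42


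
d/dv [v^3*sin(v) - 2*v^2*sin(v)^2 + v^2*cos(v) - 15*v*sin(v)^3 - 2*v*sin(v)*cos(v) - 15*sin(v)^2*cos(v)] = v^3*cos(v) + 2*v^2*sin(v) - 2*v^2*sin(2*v) - 37*v*cos(v)/4 + 45*v*cos(3*v)/4 - 2*v - 15*sin(v)/2 - sin(2*v) - 15*sin(3*v)/2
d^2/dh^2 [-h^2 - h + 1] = -2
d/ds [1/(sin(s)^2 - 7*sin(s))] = (7 - 2*sin(s))*cos(s)/((sin(s) - 7)^2*sin(s)^2)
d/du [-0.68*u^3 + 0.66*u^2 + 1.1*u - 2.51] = -2.04*u^2 + 1.32*u + 1.1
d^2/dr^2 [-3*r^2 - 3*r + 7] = -6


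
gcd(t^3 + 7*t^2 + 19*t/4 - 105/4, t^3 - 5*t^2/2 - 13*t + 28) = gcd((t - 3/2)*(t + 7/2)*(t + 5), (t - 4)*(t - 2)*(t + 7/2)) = t + 7/2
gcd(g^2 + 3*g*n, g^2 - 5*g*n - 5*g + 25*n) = 1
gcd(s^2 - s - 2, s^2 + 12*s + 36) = 1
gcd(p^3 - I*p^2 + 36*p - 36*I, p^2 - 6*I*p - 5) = p - I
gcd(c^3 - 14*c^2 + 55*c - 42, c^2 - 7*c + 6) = c^2 - 7*c + 6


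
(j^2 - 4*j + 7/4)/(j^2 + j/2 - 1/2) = (j - 7/2)/(j + 1)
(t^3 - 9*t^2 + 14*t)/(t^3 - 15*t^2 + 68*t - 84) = t/(t - 6)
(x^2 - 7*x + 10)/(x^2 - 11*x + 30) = (x - 2)/(x - 6)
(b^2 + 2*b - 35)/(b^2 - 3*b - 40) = (-b^2 - 2*b + 35)/(-b^2 + 3*b + 40)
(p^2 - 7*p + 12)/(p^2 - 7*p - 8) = (-p^2 + 7*p - 12)/(-p^2 + 7*p + 8)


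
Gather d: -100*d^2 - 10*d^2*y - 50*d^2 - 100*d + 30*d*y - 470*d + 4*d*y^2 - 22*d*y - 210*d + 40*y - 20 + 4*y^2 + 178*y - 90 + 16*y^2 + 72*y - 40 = d^2*(-10*y - 150) + d*(4*y^2 + 8*y - 780) + 20*y^2 + 290*y - 150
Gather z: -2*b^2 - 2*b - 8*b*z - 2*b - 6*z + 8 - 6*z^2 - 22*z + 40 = -2*b^2 - 4*b - 6*z^2 + z*(-8*b - 28) + 48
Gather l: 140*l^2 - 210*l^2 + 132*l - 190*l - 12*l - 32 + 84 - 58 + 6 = -70*l^2 - 70*l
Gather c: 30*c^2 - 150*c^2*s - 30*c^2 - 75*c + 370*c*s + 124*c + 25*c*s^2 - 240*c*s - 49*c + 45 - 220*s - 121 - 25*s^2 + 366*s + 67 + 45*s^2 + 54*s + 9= -150*c^2*s + c*(25*s^2 + 130*s) + 20*s^2 + 200*s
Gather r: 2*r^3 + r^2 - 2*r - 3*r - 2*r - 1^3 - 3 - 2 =2*r^3 + r^2 - 7*r - 6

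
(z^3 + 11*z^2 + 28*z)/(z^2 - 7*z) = (z^2 + 11*z + 28)/(z - 7)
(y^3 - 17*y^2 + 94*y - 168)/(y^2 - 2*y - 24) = (y^2 - 11*y + 28)/(y + 4)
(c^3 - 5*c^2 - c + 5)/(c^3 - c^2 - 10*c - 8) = (c^2 - 6*c + 5)/(c^2 - 2*c - 8)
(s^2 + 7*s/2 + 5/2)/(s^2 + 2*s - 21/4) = 2*(2*s^2 + 7*s + 5)/(4*s^2 + 8*s - 21)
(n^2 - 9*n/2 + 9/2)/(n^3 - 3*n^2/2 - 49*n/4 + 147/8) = 4*(n - 3)/(4*n^2 - 49)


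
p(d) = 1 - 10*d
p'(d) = -10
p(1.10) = -10.00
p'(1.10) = -10.00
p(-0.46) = 5.60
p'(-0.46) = -10.00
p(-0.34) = 4.40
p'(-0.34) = -10.00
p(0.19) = -0.90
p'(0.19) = -10.00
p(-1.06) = 11.60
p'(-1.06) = -10.00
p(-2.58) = 26.80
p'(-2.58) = -10.00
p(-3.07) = 31.70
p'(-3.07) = -10.00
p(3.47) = -33.70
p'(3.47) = -10.00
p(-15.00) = 151.00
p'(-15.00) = -10.00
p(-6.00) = 61.00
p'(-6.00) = -10.00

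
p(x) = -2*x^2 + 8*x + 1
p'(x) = 8 - 4*x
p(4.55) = -4.00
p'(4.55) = -10.20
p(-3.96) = -62.04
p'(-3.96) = 23.84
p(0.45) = 4.20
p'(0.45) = 6.20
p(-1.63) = -17.35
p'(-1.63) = 14.52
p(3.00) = 7.00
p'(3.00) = -4.00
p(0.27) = 3.01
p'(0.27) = 6.92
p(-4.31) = -70.63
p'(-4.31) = 25.24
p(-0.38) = -2.33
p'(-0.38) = 9.52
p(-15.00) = -569.00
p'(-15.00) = 68.00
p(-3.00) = -41.00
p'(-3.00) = 20.00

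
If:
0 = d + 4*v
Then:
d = -4*v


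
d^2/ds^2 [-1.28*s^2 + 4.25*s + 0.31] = -2.56000000000000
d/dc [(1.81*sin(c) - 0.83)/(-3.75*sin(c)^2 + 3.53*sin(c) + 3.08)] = (6.7875*sin(c)^2 - 6.225*sin(c) + 8.5047)*cos(c)/(14.0625*sin(c)^4 - 26.475*sin(c)^3 - 10.6391*sin(c)^2 + 21.7448*sin(c) + 9.4864)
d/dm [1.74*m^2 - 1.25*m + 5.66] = 3.48*m - 1.25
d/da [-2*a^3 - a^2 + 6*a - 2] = -6*a^2 - 2*a + 6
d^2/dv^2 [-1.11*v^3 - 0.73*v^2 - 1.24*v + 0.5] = -6.66*v - 1.46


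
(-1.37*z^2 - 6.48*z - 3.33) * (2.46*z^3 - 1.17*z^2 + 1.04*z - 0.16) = -3.3702*z^5 - 14.3379*z^4 - 2.035*z^3 - 2.6239*z^2 - 2.4264*z + 0.5328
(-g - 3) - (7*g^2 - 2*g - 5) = -7*g^2 + g + 2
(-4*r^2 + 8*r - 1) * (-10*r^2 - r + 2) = 40*r^4 - 76*r^3 - 6*r^2 + 17*r - 2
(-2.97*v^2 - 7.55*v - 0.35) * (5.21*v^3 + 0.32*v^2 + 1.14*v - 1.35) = -15.4737*v^5 - 40.2859*v^4 - 7.6253*v^3 - 4.7095*v^2 + 9.7935*v + 0.4725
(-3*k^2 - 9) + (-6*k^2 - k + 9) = -9*k^2 - k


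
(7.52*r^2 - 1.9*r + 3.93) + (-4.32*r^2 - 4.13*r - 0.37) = 3.2*r^2 - 6.03*r + 3.56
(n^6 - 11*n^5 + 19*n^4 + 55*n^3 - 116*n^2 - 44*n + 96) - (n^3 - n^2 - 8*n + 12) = n^6 - 11*n^5 + 19*n^4 + 54*n^3 - 115*n^2 - 36*n + 84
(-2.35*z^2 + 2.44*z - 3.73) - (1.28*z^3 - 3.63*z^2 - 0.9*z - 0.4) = -1.28*z^3 + 1.28*z^2 + 3.34*z - 3.33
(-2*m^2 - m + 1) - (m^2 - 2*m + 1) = -3*m^2 + m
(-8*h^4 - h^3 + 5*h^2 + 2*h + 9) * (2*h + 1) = -16*h^5 - 10*h^4 + 9*h^3 + 9*h^2 + 20*h + 9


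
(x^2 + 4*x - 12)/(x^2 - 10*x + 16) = (x + 6)/(x - 8)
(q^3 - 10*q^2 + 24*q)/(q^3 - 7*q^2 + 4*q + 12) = q*(q - 4)/(q^2 - q - 2)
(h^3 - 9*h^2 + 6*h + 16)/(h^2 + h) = h - 10 + 16/h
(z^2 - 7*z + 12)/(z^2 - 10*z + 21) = (z - 4)/(z - 7)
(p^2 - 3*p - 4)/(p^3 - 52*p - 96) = (-p^2 + 3*p + 4)/(-p^3 + 52*p + 96)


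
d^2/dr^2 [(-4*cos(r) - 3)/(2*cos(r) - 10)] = 23*(cos(r)^2 + 5*cos(r) - 2)/(2*(cos(r) - 5)^3)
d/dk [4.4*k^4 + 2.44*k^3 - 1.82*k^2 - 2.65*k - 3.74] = 17.6*k^3 + 7.32*k^2 - 3.64*k - 2.65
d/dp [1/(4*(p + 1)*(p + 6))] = (-2*p - 7)/(4*(p^4 + 14*p^3 + 61*p^2 + 84*p + 36))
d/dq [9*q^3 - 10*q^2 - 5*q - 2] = 27*q^2 - 20*q - 5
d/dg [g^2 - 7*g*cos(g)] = 7*g*sin(g) + 2*g - 7*cos(g)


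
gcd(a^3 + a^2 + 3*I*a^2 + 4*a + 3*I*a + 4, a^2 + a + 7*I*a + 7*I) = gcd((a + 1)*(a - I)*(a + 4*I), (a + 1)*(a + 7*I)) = a + 1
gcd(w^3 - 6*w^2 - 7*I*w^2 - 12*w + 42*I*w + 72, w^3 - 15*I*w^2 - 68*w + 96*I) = w^2 - 7*I*w - 12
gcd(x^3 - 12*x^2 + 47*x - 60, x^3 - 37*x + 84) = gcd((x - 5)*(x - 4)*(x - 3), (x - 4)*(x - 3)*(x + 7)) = x^2 - 7*x + 12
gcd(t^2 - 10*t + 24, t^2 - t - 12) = t - 4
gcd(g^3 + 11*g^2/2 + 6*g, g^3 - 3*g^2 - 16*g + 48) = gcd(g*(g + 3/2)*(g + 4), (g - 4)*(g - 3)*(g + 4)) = g + 4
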